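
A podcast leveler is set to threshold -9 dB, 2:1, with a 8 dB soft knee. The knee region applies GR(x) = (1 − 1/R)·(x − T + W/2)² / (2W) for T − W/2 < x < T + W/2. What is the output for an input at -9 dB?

x − T + W/2 = -9 − (-9) + 4 = 4.
GR = (1 − 1/2) × 4² / 16 = 0.5 × 16 / 16 = 0.5 dB.
Output = -9 − 0.5 = -9.5 dB.

-9.5 dB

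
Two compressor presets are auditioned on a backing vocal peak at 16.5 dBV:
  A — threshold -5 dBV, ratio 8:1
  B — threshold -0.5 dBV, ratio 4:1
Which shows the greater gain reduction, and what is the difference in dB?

A, by 6.0625 dB

A: 21.5 dB over, compressed to 2.6875 dB over, so 18.8125 dB of GR.
B: 17 dB over, compressed to 4.25 dB over, so 12.75 dB of GR.
Difference: 6.0625 dB in favour of A.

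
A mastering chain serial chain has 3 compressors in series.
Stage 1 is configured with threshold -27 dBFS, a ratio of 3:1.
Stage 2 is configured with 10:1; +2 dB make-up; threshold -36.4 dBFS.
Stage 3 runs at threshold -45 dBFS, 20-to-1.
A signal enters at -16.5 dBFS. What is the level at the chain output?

-44.4055 dBFS

Stage 1: 10.5 dB above -27 dBFS, reduced 3:1 to 3.5 dB above → -23.5 dBFS.
Stage 2: 12.9 dB above -36.4 dBFS, reduced 10:1 to 1.29 dB above → -35.11 dBFS; +2 dB make-up → -33.11 dBFS.
Stage 3: overshoot 11.89 dB → 11.89/20 = 0.5945 dB → -44.4055 dBFS.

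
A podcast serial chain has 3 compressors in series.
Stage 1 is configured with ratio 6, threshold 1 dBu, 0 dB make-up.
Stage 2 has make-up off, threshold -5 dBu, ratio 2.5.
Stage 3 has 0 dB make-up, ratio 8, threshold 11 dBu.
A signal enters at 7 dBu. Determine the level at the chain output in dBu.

Stage 1: 6 dB above 1 dBu, reduced 6:1 to 1 dB above → 2 dBu.
Stage 2: overshoot 7 dB → 7/2.5 = 2.8 dB → -2.2 dBu.
Stage 3: -2.2 dBu ≤ 11 dBu, so stage 3 doesn't engage; output -2.2 dBu.

-2.2 dBu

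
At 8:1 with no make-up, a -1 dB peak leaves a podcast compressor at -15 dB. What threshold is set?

-17 dB

Gain reduction = -1 − (-15) = 14 dB; output overshoot = GR / (R − 1) = 14 / 7 = 2 dB.
Threshold = output − output overshoot = -15 − 2 = -17 dB.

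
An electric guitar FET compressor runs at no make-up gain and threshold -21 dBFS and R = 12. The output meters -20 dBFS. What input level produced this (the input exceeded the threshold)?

-9 dBFS

The compressed level sits -20 − (-21) = 1 dB over threshold.
Undo the ratio: input overshoot = 1 × 12 = 12 dB, giving input = -9 dBFS.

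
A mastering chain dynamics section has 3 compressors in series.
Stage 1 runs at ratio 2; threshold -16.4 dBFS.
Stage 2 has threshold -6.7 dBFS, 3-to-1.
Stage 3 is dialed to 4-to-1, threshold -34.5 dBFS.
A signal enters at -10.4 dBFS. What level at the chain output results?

-29.225 dBFS

Stage 1: -10.4 dBFS is 6 dB over -16.4 dBFS; at 2:1 that becomes 3 dB over, giving -13.4 dBFS.
Stage 2: -13.4 dBFS is at or below the -6.7 dBFS threshold — no compression; output -13.4 dBFS.
Stage 3: -13.4 dBFS is 21.1 dB over -34.5 dBFS; at 4:1 that becomes 5.275 dB over, giving -29.225 dBFS.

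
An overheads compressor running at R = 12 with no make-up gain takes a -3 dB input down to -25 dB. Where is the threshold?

-27 dB

Gain reduction = -3 − (-25) = 22 dB; output overshoot = GR / (R − 1) = 22 / 11 = 2 dB.
Threshold = output − output overshoot = -25 − 2 = -27 dB.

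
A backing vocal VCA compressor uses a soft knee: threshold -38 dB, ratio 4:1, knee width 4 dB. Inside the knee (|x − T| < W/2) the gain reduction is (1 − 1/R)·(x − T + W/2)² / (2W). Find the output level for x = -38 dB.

x − T + W/2 = -38 − (-38) + 2 = 2.
GR = (1 − 1/4) × 2² / 8 = 0.75 × 4 / 8 = 0.375 dB.
Output = -38 − 0.375 = -38.375 dB.

-38.375 dB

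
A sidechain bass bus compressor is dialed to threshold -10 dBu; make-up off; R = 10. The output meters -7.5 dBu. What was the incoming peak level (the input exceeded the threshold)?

15 dBu

The compressed level sits -7.5 − (-10) = 2.5 dB over threshold.
Input overshoot = R × output overshoot = 25 dB → input = -10 + 25 = 15 dBu.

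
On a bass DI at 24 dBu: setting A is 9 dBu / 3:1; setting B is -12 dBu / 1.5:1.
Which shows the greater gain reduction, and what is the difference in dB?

B, by 2 dB

A: GR = 15 − 15/3 = 10 dB.
B: GR = 36 − 36/1.5 = 12 dB.
Difference: 2 dB in favour of B.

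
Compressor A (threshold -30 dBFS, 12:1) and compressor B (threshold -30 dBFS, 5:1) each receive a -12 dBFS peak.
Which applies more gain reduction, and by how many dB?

A, by 2.1 dB

A: 18 dB over, compressed to 1.5 dB over, so 16.5 dB of GR.
B: 18 dB over, compressed to 3.6 dB over, so 14.4 dB of GR.
A applies 2.1 dB more gain reduction.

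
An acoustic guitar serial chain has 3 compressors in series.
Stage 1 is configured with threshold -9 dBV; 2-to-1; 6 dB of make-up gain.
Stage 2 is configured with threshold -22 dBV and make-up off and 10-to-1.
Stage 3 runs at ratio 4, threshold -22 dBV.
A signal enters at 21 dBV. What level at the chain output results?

Stage 1: overshoot 30 dB → 30/2 = 15 dB → 6 dBV; +6 dB make-up → 12 dBV.
Stage 2: overshoot 34 dB → 34/10 = 3.4 dB → -18.6 dBV.
Stage 3: 3.4 dB above -22 dBV, reduced 4:1 to 0.85 dB above → -21.15 dBV.

-21.15 dBV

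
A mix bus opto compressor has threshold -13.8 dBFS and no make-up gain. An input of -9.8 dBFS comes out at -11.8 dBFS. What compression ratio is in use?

2:1

Input overshoot = -9.8 − (-13.8) = 4 dB; output overshoot = -11.8 − (-13.8) = 2 dB.
Ratio = 4 / 2 = 2.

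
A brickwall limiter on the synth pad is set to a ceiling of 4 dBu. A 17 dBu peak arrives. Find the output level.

At ∞:1, everything above 4 dBu is held at the ceiling.

4 dBu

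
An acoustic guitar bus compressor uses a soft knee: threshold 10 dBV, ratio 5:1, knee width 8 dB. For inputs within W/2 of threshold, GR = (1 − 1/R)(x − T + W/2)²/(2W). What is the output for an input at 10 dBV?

x − T + W/2 = 10 − 10 + 4 = 4.
GR = (1 − 1/5) × 4² / 16 = 0.8 × 16 / 16 = 0.8 dB.
Output = 10 − 0.8 = 9.2 dBV.

9.2 dBV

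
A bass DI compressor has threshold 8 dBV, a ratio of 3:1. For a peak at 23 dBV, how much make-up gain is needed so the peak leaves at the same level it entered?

Overshoot 15 dB → 15/3 = 5 dB after compression, so the compressed level is 8 + 5 = 13 dBV.
Make-up = target − compressed = 23 − 13 = 10 dB.

10 dB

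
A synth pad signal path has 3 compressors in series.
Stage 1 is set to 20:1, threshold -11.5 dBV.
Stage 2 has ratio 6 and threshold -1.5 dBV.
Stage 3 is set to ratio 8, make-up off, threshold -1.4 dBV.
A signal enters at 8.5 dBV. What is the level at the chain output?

-10.5 dBV

Stage 1: overshoot 20 dB → 20/20 = 1 dB → -10.5 dBV.
Stage 2: -10.5 dBV ≤ -1.5 dBV, so stage 2 doesn't engage; output -10.5 dBV.
Stage 3: -10.5 dBV is at or below the -1.4 dBV threshold — no compression; output -10.5 dBV.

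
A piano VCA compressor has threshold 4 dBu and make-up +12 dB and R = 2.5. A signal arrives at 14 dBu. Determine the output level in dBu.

14 dBu sits 10 dB over threshold.
2.5:1 compression reduces that to 10/2.5 = 4 dB over.
That puts the output at 8 dBu; make-up adds 12 dB, giving 20 dBu.

20 dBu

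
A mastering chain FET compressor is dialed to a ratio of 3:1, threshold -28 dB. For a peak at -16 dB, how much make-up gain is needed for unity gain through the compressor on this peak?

Overshoot 12 dB → 12/3 = 4 dB after compression, so the compressed level is -28 + 4 = -24 dB.
Make-up = target − compressed = -16 − (-24) = 8 dB.

8 dB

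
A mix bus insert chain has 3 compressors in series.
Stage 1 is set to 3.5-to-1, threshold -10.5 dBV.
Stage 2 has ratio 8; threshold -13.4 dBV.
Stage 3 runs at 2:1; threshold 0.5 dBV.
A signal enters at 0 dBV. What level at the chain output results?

-12.6625 dBV

Stage 1: 10.5 dB above -10.5 dBV, reduced 3.5:1 to 3 dB above → -7.5 dBV.
Stage 2: 5.9 dB above -13.4 dBV, reduced 8:1 to 0.7375 dB above → -12.6625 dBV.
Stage 3: below threshold (-12.6625 ≤ 0.5); passes unchanged; output -12.6625 dBV.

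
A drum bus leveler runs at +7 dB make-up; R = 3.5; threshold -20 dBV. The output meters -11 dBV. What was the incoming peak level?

-13 dBV

Stripping the +7 dB make-up gives -18 dBV at the gain stage.
The compressed level sits -18 − (-20) = 2 dB over threshold.
Undo the ratio: input overshoot = 2 × 3.5 = 7 dB, giving input = -13 dBV.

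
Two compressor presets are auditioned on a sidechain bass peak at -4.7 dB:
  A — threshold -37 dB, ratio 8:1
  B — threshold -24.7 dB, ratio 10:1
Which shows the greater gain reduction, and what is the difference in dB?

A, by 10.2625 dB

A: 32.3 dB over, compressed to 4.0375 dB over, so 28.2625 dB of GR.
B: 20 dB over, compressed to 2 dB over, so 18 dB of GR.
A reduces 10.2625 dB more.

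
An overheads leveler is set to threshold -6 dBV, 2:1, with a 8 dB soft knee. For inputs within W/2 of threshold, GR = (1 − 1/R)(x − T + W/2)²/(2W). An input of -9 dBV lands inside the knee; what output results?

x − T + W/2 = -9 − (-6) + 4 = 1.
GR = (1 − 1/2) × 1² / 16 = 0.5 × 1 / 16 = 0.03125 dB.
Output = -9 − 0.03125 = -9.03125 dBV.

-9.03125 dBV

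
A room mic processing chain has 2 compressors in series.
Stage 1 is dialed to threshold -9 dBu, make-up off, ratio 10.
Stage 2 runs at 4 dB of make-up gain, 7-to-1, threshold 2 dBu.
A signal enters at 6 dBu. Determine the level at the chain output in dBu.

-3.5 dBu

Stage 1: 6 dBu is 15 dB over -9 dBu; at 10:1 that becomes 1.5 dB over, giving -7.5 dBu.
Stage 2: -7.5 dBu is at or below the 2 dBu threshold — no compression; make-up brings it to -3.5 dBu.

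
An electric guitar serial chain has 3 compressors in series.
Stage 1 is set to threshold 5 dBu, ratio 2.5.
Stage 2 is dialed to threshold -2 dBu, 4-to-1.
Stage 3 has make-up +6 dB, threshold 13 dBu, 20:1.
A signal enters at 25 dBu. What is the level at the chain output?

7.75 dBu

Stage 1: 20 dB above 5 dBu, reduced 2.5:1 to 8 dB above → 13 dBu.
Stage 2: overshoot 15 dB → 15/4 = 3.75 dB → 1.75 dBu.
Stage 3: 1.75 dBu ≤ 13 dBu, so stage 3 doesn't engage; make-up brings it to 7.75 dBu.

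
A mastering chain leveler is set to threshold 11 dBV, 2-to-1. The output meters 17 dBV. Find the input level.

That's 6 dB above the 11 dBV threshold.
Undo the ratio: input overshoot = 6 × 2 = 12 dB, giving input = 23 dBV.

23 dBV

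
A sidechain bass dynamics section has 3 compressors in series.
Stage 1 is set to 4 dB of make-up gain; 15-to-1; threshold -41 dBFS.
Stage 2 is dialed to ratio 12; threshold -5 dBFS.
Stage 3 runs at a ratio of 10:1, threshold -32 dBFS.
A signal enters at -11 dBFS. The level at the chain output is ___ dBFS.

-35 dBFS

Stage 1: 30 dB above -41 dBFS, reduced 15:1 to 2 dB above → -39 dBFS; +4 dB make-up → -35 dBFS.
Stage 2: -35 dBFS is at or below the -5 dBFS threshold — no compression; output -35 dBFS.
Stage 3: below threshold (-35 ≤ -32); passes unchanged; output -35 dBFS.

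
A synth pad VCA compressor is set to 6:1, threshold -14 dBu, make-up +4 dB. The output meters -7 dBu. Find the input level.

Stripping the +4 dB make-up gives -11 dBu at the gain stage.
Post-compression overshoot = -11 − (-14) = 3 dB.
Input overshoot = R × output overshoot = 18 dB → input = -14 + 18 = 4 dBu.

4 dBu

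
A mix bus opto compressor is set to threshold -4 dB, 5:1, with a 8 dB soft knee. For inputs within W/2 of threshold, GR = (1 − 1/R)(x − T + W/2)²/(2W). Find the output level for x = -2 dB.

x − T + W/2 = -2 − (-4) + 4 = 6.
GR = (1 − 1/5) × 6² / 16 = 0.8 × 36 / 16 = 1.8 dB.
Output = -2 − 1.8 = -3.8 dB.

-3.8 dB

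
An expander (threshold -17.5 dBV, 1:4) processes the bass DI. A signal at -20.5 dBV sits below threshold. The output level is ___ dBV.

The input is 3 dB below the -17.5 dBV threshold.
A 1:4 expander multiplies undershoot by 4: 3 × 4 = 12 dB below threshold.
Output = -17.5 − 12 = -29.5 dBV.

-29.5 dBV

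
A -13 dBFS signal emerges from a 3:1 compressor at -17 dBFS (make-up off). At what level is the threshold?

Input is 6 dB above T (since output overshoot × R = input overshoot: (-17 − T)·3 = -13 − T gives T = -19 dBFS).
Check: -19 + (-13 − (-19))/3 = -19 + 2 = -17 dBFS. ✓

-19 dBFS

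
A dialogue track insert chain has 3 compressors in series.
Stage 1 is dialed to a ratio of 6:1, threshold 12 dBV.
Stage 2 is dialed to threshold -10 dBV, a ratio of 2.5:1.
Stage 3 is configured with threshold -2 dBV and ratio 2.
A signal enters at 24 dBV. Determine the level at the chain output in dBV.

Stage 1: 12 dB above 12 dBV, reduced 6:1 to 2 dB above → 14 dBV.
Stage 2: 14 dBV is 24 dB over -10 dBV; at 2.5:1 that becomes 9.6 dB over, giving -0.4 dBV.
Stage 3: overshoot 1.6 dB → 1.6/2 = 0.8 dB → -1.2 dBV.

-1.2 dBV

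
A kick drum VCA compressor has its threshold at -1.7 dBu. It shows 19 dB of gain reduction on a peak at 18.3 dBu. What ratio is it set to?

Input overshoot = 18.3 − (-1.7) = 20 dB.
Output overshoot = 20 − 19 = 1 dB.
Ratio = input overshoot / output overshoot = 20 / 1 = 20.

20:1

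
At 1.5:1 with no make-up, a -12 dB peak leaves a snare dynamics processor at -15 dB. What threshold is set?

Input is 9 dB above T (since output overshoot × R = input overshoot: (-15 − T)·1.5 = -12 − T gives T = -21 dB).
Check: -21 + (-12 − (-21))/1.5 = -21 + 6 = -15 dB. ✓

-21 dB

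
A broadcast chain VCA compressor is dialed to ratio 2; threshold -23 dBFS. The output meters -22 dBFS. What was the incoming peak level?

-21 dBFS

The compressed level sits -22 − (-23) = 1 dB over threshold.
Undo the ratio: input overshoot = 1 × 2 = 2 dB, giving input = -21 dBFS.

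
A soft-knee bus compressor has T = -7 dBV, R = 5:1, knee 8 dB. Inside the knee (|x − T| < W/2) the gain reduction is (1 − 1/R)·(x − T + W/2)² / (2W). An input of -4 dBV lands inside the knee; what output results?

x − T + W/2 = -4 − (-7) + 4 = 7.
GR = (1 − 1/5) × 7² / 16 = 0.8 × 49 / 16 = 2.45 dB.
Output = -4 − 2.45 = -6.45 dBV.

-6.45 dBV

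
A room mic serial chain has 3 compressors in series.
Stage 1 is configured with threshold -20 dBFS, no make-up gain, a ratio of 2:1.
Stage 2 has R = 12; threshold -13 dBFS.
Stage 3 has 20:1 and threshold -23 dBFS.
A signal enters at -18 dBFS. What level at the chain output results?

Stage 1: overshoot 2 dB → 2/2 = 1 dB → -19 dBFS.
Stage 2: -19 dBFS is at or below the -13 dBFS threshold — no compression; output -19 dBFS.
Stage 3: -19 dBFS is 4 dB over -23 dBFS; at 20:1 that becomes 0.2 dB over, giving -22.8 dBFS.

-22.8 dBFS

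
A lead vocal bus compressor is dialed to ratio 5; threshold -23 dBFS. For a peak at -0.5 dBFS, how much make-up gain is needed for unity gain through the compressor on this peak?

18 dB

Without make-up, output = threshold + overshoot/5 = -23 + 4.5 = -18.5 dBFS.
Gap to target: 18 dB.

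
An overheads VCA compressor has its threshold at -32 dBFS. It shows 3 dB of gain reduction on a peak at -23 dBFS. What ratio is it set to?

1.5:1

Input overshoot = -23 − (-32) = 9 dB.
Output overshoot = 9 − 3 = 6 dB.
Ratio = input overshoot / output overshoot = 9 / 6 = 1.5.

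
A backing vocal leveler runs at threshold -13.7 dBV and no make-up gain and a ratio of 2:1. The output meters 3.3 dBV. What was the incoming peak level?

20.3 dBV

That's 17 dB above the -13.7 dBV threshold.
Input overshoot = R × output overshoot = 34 dB → input = -13.7 + 34 = 20.3 dBV.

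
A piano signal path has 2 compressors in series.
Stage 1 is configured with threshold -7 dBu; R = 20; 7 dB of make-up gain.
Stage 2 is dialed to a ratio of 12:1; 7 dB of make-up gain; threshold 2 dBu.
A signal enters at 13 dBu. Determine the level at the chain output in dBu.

8 dBu

Stage 1: 20 dB above -7 dBu, reduced 20:1 to 1 dB above → -6 dBu; +7 dB make-up → 1 dBu.
Stage 2: below threshold (1 ≤ 2); passes unchanged; make-up brings it to 8 dBu.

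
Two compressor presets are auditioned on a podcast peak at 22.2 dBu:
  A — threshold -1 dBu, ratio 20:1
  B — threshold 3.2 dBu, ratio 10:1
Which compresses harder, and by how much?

A: 23.2 dB over, compressed to 1.16 dB over, so 22.04 dB of GR.
B: 19 dB over, compressed to 1.9 dB over, so 17.1 dB of GR.
A applies 4.94 dB more gain reduction.

A, by 4.94 dB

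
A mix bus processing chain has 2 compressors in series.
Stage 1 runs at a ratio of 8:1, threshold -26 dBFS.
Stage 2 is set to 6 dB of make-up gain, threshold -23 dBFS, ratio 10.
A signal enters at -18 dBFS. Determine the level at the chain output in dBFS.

-19 dBFS

Stage 1: 8 dB above -26 dBFS, reduced 8:1 to 1 dB above → -25 dBFS.
Stage 2: below threshold (-25 ≤ -23); passes unchanged; make-up brings it to -19 dBFS.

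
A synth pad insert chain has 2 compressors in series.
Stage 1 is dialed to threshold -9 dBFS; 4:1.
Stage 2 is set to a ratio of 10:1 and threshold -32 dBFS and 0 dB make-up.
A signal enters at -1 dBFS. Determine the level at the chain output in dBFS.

-29.5 dBFS

Stage 1: -1 dBFS is 8 dB over -9 dBFS; at 4:1 that becomes 2 dB over, giving -7 dBFS.
Stage 2: 25 dB above -32 dBFS, reduced 10:1 to 2.5 dB above → -29.5 dBFS.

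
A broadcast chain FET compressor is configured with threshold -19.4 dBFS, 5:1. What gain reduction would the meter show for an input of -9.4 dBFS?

8 dB

Overshoot = -9.4 − (-19.4) = 10 dB.
At 5:1, output sits 10/5 = 2 dB above threshold.
So the signal is attenuated by 10 − 2 = 8 dB.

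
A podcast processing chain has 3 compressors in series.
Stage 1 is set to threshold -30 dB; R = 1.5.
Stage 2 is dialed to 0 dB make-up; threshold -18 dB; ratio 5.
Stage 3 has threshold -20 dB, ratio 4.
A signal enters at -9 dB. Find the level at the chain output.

-19.4 dB

Stage 1: 21 dB above -30 dB, reduced 1.5:1 to 14 dB above → -16 dB.
Stage 2: 2 dB above -18 dB, reduced 5:1 to 0.4 dB above → -17.6 dB.
Stage 3: -17.6 dB is 2.4 dB over -20 dB; at 4:1 that becomes 0.6 dB over, giving -19.4 dB.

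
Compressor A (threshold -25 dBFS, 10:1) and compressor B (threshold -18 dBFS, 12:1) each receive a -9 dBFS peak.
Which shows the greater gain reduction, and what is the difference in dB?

A: 16 dB over, compressed to 1.6 dB over, so 14.4 dB of GR.
B: 9 dB over, compressed to 0.75 dB over, so 8.25 dB of GR.
A applies 6.15 dB more gain reduction.

A, by 6.15 dB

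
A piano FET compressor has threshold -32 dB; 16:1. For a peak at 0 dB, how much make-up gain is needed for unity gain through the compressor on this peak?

30 dB

Overshoot 32 dB → 32/16 = 2 dB after compression, so the compressed level is -32 + 2 = -30 dB.
Make-up = target − compressed = 0 − (-30) = 30 dB.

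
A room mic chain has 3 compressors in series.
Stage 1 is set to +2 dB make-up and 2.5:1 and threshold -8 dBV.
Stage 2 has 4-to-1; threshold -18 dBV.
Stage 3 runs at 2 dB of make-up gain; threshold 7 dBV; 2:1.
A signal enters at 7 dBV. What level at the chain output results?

Stage 1: 7 dBV is 15 dB over -8 dBV; at 2.5:1 that becomes 6 dB over, giving -2 dBV; +2 dB make-up → 0 dBV.
Stage 2: 0 dBV is 18 dB over -18 dBV; at 4:1 that becomes 4.5 dB over, giving -13.5 dBV.
Stage 3: -13.5 dBV is at or below the 7 dBV threshold — no compression; make-up brings it to -11.5 dBV.

-11.5 dBV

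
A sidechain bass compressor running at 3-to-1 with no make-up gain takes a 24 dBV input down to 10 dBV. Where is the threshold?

3 dBV

Input is 21 dB above T (since output overshoot × R = input overshoot: (10 − T)·3 = 24 − T gives T = 3 dBV).
Check: 3 + (24 − 3)/3 = 3 + 7 = 10 dBV. ✓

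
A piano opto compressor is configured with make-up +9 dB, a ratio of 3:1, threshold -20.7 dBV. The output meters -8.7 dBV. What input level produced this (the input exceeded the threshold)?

-11.7 dBV

Remove make-up: -8.7 − 9 = -17.7 dBV.
That's 3 dB above the -20.7 dBV threshold.
Undo the ratio: input overshoot = 3 × 3 = 9 dB, giving input = -11.7 dBV.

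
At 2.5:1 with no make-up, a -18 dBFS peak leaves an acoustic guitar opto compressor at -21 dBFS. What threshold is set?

Let T be the threshold. Output overshoot = (input overshoot)/R, so -21 − T = (-18 − T)/2.5.
2.5·(-21 − T) = -18 − T → 1.5·T = -52.5 − (-18) = -34.5.
T = -34.5/1.5 = -23 dBFS.

-23 dBFS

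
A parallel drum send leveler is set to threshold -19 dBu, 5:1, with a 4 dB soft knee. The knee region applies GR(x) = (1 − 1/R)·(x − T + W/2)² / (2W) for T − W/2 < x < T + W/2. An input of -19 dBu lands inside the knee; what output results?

x − T + W/2 = -19 − (-19) + 2 = 2.
GR = (1 − 1/5) × 2² / 8 = 0.8 × 4 / 8 = 0.4 dB.
Output = -19 − 0.4 = -19.4 dBu.

-19.4 dBu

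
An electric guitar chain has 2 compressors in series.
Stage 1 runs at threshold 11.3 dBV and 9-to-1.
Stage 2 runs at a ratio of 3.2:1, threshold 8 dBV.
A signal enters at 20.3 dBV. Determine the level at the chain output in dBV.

Stage 1: overshoot 9 dB → 9/9 = 1 dB → 12.3 dBV.
Stage 2: 4.3 dB above 8 dBV, reduced 3.2:1 to 1.34375 dB above → 9.34375 dBV.

9.34375 dBV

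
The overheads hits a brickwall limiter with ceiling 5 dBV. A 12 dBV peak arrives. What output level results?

5 dBV

At ∞:1, everything above 5 dBV is held at the ceiling.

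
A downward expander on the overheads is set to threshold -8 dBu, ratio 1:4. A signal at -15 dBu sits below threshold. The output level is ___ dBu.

-36 dBu

Below threshold, a 1:4 expander applies gain = (4−1)×(T − x) of attenuation.
(4−1) × 7 = 21 dB, so output = -15 − 21 = -36 dBu.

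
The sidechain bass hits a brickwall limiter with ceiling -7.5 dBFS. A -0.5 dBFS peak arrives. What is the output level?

A brickwall limiter is an ∞:1 compressor: any input above the ceiling is clamped to -7.5 dBFS.

-7.5 dBFS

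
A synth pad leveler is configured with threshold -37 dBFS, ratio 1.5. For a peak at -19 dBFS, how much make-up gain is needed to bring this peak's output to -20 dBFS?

5 dB

The peak compresses to -37 + 18/1.5 = -25 dBFS.
To reach -20 dBFS requires -20 − (-25) = 5 dB of make-up.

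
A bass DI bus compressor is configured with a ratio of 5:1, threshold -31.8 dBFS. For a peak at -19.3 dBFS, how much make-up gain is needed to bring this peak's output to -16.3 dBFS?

13 dB

Overshoot 12.5 dB → 12.5/5 = 2.5 dB after compression, so the compressed level is -31.8 + 2.5 = -29.3 dBFS.
Make-up = target − compressed = -16.3 − (-29.3) = 13 dB.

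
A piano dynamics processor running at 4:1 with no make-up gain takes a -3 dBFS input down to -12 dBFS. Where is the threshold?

Gain reduction = -3 − (-12) = 9 dB; output overshoot = GR / (R − 1) = 9 / 3 = 3 dB.
Threshold = output − output overshoot = -12 − 3 = -15 dBFS.

-15 dBFS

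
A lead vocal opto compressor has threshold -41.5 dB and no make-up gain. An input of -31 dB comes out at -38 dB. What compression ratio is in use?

3:1

Input overshoot = -31 − (-41.5) = 10.5 dB; output overshoot = -38 − (-41.5) = 3.5 dB.
Ratio = 10.5 / 3.5 = 3.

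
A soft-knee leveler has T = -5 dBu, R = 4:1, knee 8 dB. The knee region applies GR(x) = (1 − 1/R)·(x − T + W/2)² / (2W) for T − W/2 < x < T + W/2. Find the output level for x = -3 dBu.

x − T + W/2 = -3 − (-5) + 4 = 6.
GR = (1 − 1/4) × 6² / 16 = 0.75 × 36 / 16 = 1.6875 dB.
Output = -3 − 1.6875 = -4.6875 dBu.

-4.6875 dBu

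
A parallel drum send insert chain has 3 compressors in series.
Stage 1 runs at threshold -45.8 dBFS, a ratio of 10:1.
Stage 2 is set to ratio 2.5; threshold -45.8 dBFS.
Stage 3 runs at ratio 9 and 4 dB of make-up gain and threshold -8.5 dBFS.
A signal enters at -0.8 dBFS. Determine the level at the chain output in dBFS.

Stage 1: 45 dB above -45.8 dBFS, reduced 10:1 to 4.5 dB above → -41.3 dBFS.
Stage 2: overshoot 4.5 dB → 4.5/2.5 = 1.8 dB → -44 dBFS.
Stage 3: -44 dBFS is at or below the -8.5 dBFS threshold — no compression; make-up brings it to -40 dBFS.

-40 dBFS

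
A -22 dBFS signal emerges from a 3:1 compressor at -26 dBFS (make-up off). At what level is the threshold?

Gain reduction = -22 − (-26) = 4 dB; output overshoot = GR / (R − 1) = 4 / 2 = 2 dB.
Threshold = output − output overshoot = -26 − 2 = -28 dBFS.

-28 dBFS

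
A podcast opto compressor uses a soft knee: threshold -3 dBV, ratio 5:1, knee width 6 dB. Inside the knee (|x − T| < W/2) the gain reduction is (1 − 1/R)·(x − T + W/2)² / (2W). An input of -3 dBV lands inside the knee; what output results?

-3.6 dBV

x − T + W/2 = -3 − (-3) + 3 = 3.
GR = (1 − 1/5) × 3² / 12 = 0.8 × 9 / 12 = 0.6 dB.
Output = -3 − 0.6 = -3.6 dBV.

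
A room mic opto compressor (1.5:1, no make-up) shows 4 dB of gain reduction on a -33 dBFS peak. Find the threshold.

-45 dBFS

Let T be the threshold. Output overshoot = (input overshoot)/R, so -37 − T = (-33 − T)/1.5.
1.5·(-37 − T) = -33 − T → 0.5·T = -55.5 − (-33) = -22.5.
T = -22.5/0.5 = -45 dBFS.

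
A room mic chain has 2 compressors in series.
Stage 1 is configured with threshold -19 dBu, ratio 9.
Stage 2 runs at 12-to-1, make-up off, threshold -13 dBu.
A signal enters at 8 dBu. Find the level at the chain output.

-16 dBu

Stage 1: 27 dB above -19 dBu, reduced 9:1 to 3 dB above → -16 dBu.
Stage 2: below threshold (-16 ≤ -13); passes unchanged; output -16 dBu.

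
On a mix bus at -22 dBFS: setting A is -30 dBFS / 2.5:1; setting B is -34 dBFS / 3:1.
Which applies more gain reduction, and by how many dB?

A: GR = 8 − 8/2.5 = 4.8 dB.
B: GR = 12 − 12/3 = 8 dB.
B reduces 3.2 dB more.

B, by 3.2 dB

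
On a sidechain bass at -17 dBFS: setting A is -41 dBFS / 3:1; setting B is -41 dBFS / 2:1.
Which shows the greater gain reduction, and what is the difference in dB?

A, by 4 dB

A: 24 dB over, compressed to 8 dB over, so 16 dB of GR.
B: 24 dB over, compressed to 12 dB over, so 12 dB of GR.
A reduces 4 dB more.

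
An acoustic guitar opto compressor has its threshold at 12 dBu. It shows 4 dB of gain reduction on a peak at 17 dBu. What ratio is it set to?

5:1

Input overshoot = 17 − 12 = 5 dB.
Output overshoot = 5 − 4 = 1 dB.
Ratio = input overshoot / output overshoot = 5 / 1 = 5.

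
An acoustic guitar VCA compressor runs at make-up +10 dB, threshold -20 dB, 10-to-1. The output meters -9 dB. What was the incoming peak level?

-10 dB

Stripping the +10 dB make-up gives -19 dB at the gain stage.
That's 1 dB above the -20 dB threshold.
Before 10:1 compression the overshoot was 1 × 10 = 10 dB, so input = -20 + 10 = -10 dB.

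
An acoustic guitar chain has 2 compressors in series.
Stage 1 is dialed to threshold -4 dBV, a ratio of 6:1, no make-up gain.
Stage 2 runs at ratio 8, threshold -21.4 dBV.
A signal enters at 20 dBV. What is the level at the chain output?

-18.725 dBV

Stage 1: 24 dB above -4 dBV, reduced 6:1 to 4 dB above → 0 dBV.
Stage 2: 21.4 dB above -21.4 dBV, reduced 8:1 to 2.675 dB above → -18.725 dBV.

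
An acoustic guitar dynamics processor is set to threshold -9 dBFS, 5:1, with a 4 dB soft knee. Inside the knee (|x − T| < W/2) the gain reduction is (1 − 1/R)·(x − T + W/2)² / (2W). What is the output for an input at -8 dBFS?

-8.9 dBFS

x − T + W/2 = -8 − (-9) + 2 = 3.
GR = (1 − 1/5) × 3² / 8 = 0.8 × 9 / 8 = 0.9 dB.
Output = -8 − 0.9 = -8.9 dBFS.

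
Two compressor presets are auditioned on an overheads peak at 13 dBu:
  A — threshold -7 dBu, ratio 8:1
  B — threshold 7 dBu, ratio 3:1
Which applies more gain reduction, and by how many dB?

A, by 13.5 dB

A: overshoot 20 dB → output overshoot 2.5 dB → GR 17.5 dB.
B: overshoot 6 dB → output overshoot 2 dB → GR 4 dB.
Difference: 13.5 dB in favour of A.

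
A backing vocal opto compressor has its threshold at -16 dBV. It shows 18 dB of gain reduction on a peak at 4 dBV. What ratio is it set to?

Input overshoot = 4 − (-16) = 20 dB.
Output overshoot = 20 − 18 = 2 dB.
Ratio = input overshoot / output overshoot = 20 / 2 = 10.

10:1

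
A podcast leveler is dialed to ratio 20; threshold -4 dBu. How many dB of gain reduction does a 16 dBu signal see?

The signal is 20 dB above threshold.
After 20:1 compression the overshoot becomes 20/20 = 1 dB.
So the signal is attenuated by 20 − 1 = 19 dB.

19 dB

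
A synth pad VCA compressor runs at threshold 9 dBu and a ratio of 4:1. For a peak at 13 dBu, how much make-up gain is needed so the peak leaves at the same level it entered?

3 dB

The peak compresses to 9 + 4/4 = 10 dBu.
To reach 13 dBu requires 13 − 10 = 3 dB of make-up.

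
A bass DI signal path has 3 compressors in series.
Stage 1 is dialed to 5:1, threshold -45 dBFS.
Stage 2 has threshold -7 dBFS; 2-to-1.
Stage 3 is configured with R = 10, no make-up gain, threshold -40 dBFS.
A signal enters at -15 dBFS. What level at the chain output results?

Stage 1: overshoot 30 dB → 30/5 = 6 dB → -39 dBFS.
Stage 2: -39 dBFS ≤ -7 dBFS, so stage 2 doesn't engage; output -39 dBFS.
Stage 3: 1 dB above -40 dBFS, reduced 10:1 to 0.1 dB above → -39.9 dBFS.

-39.9 dBFS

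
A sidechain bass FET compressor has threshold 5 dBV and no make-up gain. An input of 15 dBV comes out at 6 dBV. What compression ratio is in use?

10:1

Input overshoot = 15 − 5 = 10 dB; output overshoot = 6 − 5 = 1 dB.
Ratio = 10 / 1 = 10.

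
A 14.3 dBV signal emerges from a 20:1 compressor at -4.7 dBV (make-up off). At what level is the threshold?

-5.7 dBV

Let T be the threshold. Output overshoot = (input overshoot)/R, so -4.7 − T = (14.3 − T)/20.
20·(-4.7 − T) = 14.3 − T → 19·T = -94 − 14.3 = -108.3.
T = -108.3/19 = -5.7 dBV.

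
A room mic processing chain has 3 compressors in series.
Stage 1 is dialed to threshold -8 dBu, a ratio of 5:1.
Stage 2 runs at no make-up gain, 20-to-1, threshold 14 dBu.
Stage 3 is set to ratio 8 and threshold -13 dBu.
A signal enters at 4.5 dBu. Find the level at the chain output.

-12.0625 dBu

Stage 1: overshoot 12.5 dB → 12.5/5 = 2.5 dB → -5.5 dBu.
Stage 2: below threshold (-5.5 ≤ 14); passes unchanged; output -5.5 dBu.
Stage 3: -5.5 dBu is 7.5 dB over -13 dBu; at 8:1 that becomes 0.9375 dB over, giving -12.0625 dBu.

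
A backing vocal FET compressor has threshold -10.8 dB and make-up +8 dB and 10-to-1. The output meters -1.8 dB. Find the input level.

Remove make-up: -1.8 − 8 = -9.8 dB.
The compressed level sits -9.8 − (-10.8) = 1 dB over threshold.
Input overshoot = R × output overshoot = 10 dB → input = -10.8 + 10 = -0.8 dB.

-0.8 dB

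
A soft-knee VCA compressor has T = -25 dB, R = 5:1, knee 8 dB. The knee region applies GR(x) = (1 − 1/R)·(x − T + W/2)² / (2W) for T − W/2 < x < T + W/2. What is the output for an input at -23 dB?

x − T + W/2 = -23 − (-25) + 4 = 6.
GR = (1 − 1/5) × 6² / 16 = 0.8 × 36 / 16 = 1.8 dB.
Output = -23 − 1.8 = -24.8 dB.

-24.8 dB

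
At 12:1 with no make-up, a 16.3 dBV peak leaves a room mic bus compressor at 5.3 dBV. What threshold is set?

4.3 dBV

Gain reduction = 16.3 − 5.3 = 11 dB; output overshoot = GR / (R − 1) = 11 / 11 = 1 dB.
Threshold = output − output overshoot = 5.3 − 1 = 4.3 dBV.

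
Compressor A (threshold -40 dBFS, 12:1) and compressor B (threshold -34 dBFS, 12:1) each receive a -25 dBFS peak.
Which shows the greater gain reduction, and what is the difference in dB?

A: GR = 15 − 15/12 = 13.75 dB.
B: GR = 9 − 9/12 = 8.25 dB.
A applies 5.5 dB more gain reduction.

A, by 5.5 dB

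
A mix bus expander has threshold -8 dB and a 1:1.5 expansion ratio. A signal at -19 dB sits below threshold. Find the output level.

-24.5 dB

Undershoot = (-8) − (-19) = 11 dB.
At 1:1.5, that expands to 16.5 dB under threshold.
Output = -8 − 16.5 = -24.5 dB.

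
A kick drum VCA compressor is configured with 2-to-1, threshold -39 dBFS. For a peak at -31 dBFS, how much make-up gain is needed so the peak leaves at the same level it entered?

4 dB

The peak compresses to -39 + 8/2 = -35 dBFS.
To reach -31 dBFS requires -31 − (-35) = 4 dB of make-up.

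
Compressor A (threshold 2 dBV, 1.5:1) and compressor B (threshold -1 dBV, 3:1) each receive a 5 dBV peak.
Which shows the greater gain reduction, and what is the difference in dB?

B, by 3 dB

A: overshoot 3 dB → output overshoot 2 dB → GR 1 dB.
B: overshoot 6 dB → output overshoot 2 dB → GR 4 dB.
Difference: 3 dB in favour of B.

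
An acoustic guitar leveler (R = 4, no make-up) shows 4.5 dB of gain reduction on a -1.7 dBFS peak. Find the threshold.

-7.7 dBFS

Let T be the threshold. Output overshoot = (input overshoot)/R, so -6.2 − T = (-1.7 − T)/4.
4·(-6.2 − T) = -1.7 − T → 3·T = -24.8 − (-1.7) = -23.1.
T = -23.1/3 = -7.7 dBFS.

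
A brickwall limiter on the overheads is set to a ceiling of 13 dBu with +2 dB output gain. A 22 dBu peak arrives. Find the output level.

A brickwall limiter is an ∞:1 compressor: any input above the ceiling is clamped to 13 dBu.
Output gain then adds 2 dB: 13 + 2 = 15 dBu.

15 dBu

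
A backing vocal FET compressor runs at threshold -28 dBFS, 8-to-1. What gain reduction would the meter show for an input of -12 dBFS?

The signal is 16 dB above threshold.
At 8:1, output sits 16/8 = 2 dB above threshold.
So the signal is attenuated by 16 − 2 = 14 dB.

14 dB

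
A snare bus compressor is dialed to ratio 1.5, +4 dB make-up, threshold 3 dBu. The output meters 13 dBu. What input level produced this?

Before make-up, the level was 13 − 4 = 9 dBu.
The compressed level sits 9 − 3 = 6 dB over threshold.
Undo the ratio: input overshoot = 6 × 1.5 = 9 dB, giving input = 12 dBu.

12 dBu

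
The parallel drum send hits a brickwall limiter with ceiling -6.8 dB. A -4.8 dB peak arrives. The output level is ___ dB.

A brickwall limiter is an ∞:1 compressor: any input above the ceiling is clamped to -6.8 dB.

-6.8 dB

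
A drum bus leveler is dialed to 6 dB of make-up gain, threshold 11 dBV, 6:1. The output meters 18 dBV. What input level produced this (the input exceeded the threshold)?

17 dBV

Stripping the +6 dB make-up gives 12 dBV at the gain stage.
That's 1 dB above the 11 dBV threshold.
Undo the ratio: input overshoot = 1 × 6 = 6 dB, giving input = 17 dBV.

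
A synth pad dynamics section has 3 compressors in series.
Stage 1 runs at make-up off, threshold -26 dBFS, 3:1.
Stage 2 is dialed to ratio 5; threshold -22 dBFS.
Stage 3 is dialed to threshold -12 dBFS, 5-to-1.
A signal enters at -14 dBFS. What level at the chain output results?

Stage 1: -14 dBFS is 12 dB over -26 dBFS; at 3:1 that becomes 4 dB over, giving -22 dBFS.
Stage 2: -22 dBFS is at or below the -22 dBFS threshold — no compression; output -22 dBFS.
Stage 3: below threshold (-22 ≤ -12); passes unchanged; output -22 dBFS.

-22 dBFS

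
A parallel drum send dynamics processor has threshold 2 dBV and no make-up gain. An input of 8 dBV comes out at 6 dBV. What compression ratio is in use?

Input overshoot = 8 − 2 = 6 dB; output overshoot = 6 − 2 = 4 dB.
Ratio = 6 / 4 = 1.5.

1.5:1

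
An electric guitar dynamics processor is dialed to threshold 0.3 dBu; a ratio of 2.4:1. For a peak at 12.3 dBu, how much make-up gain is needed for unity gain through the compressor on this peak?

The peak compresses to 0.3 + 12/2.4 = 5.3 dBu.
To reach 12.3 dBu requires 12.3 − 5.3 = 7 dB of make-up.

7 dB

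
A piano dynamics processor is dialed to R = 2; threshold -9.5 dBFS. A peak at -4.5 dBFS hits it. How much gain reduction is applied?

-4.5 dBFS exceeds the threshold by 5 dB.
A 2:1 ratio leaves 2.5 dB of that excess.
So the signal is attenuated by 5 − 2.5 = 2.5 dB.

2.5 dB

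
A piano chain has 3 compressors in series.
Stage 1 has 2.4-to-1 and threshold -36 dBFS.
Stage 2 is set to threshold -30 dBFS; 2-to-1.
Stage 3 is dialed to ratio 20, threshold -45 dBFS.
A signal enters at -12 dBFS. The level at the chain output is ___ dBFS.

-44.15 dBFS

Stage 1: -12 dBFS is 24 dB over -36 dBFS; at 2.4:1 that becomes 10 dB over, giving -26 dBFS.
Stage 2: -26 dBFS is 4 dB over -30 dBFS; at 2:1 that becomes 2 dB over, giving -28 dBFS.
Stage 3: 17 dB above -45 dBFS, reduced 20:1 to 0.85 dB above → -44.15 dBFS.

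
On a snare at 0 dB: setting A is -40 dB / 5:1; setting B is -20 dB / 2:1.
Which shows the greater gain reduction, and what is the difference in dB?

A: GR = 40 − 40/5 = 32 dB.
B: GR = 20 − 20/2 = 10 dB.
Difference: 22 dB in favour of A.

A, by 22 dB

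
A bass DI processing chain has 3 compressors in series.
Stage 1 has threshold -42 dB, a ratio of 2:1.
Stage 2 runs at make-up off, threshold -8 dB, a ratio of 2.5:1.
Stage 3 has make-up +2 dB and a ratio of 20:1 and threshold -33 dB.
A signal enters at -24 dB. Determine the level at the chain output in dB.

-31 dB

Stage 1: overshoot 18 dB → 18/2 = 9 dB → -33 dB.
Stage 2: below threshold (-33 ≤ -8); passes unchanged; output -33 dB.
Stage 3: below threshold (-33 ≤ -33); passes unchanged; make-up brings it to -31 dB.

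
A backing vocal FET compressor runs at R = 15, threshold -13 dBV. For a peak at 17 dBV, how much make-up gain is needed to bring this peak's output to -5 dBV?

Without make-up, output = threshold + overshoot/15 = -13 + 2 = -11 dBV.
Gap to target: 6 dB.

6 dB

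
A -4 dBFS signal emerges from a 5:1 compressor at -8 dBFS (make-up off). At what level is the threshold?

Let T be the threshold. Output overshoot = (input overshoot)/R, so -8 − T = (-4 − T)/5.
5·(-8 − T) = -4 − T → 4·T = -40 − (-4) = -36.
T = -36/4 = -9 dBFS.

-9 dBFS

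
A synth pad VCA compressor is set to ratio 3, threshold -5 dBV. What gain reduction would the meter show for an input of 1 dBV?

The signal is 6 dB above threshold.
A 3:1 ratio leaves 2 dB of that excess.
GR = overshoot in − overshoot out = 6 − 2 = 4 dB.

4 dB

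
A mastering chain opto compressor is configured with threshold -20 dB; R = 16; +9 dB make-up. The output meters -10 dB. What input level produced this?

-4 dB

Before make-up, the level was -10 − 9 = -19 dB.
Post-compression overshoot = -19 − (-20) = 1 dB.
Before 16:1 compression the overshoot was 1 × 16 = 16 dB, so input = -20 + 16 = -4 dB.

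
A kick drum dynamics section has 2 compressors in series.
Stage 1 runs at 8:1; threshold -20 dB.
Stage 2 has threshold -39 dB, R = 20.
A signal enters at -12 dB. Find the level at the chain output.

-38 dB

Stage 1: 8 dB above -20 dB, reduced 8:1 to 1 dB above → -19 dB.
Stage 2: -19 dB is 20 dB over -39 dB; at 20:1 that becomes 1 dB over, giving -38 dB.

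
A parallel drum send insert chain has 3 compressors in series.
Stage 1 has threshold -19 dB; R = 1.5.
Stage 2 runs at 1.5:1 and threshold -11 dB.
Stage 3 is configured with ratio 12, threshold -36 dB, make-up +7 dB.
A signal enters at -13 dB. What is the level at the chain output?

Stage 1: -13 dB is 6 dB over -19 dB; at 1.5:1 that becomes 4 dB over, giving -15 dB.
Stage 2: -15 dB is at or below the -11 dB threshold — no compression; output -15 dB.
Stage 3: overshoot 21 dB → 21/12 = 1.75 dB → -34.25 dB; +7 dB make-up → -27.25 dB.

-27.25 dB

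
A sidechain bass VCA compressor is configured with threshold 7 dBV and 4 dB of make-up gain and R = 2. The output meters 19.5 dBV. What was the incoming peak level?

Before make-up, the level was 19.5 − 4 = 15.5 dBV.
The compressed level sits 15.5 − 7 = 8.5 dB over threshold.
Before 2:1 compression the overshoot was 8.5 × 2 = 17 dB, so input = 7 + 17 = 24 dBV.

24 dBV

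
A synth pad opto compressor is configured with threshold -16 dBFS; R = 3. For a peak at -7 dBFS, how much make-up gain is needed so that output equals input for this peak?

6 dB

Overshoot 9 dB → 9/3 = 3 dB after compression, so the compressed level is -16 + 3 = -13 dBFS.
Make-up = target − compressed = -7 − (-13) = 6 dB.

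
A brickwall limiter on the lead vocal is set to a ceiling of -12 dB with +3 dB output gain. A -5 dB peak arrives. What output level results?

-9 dB

A brickwall limiter is an ∞:1 compressor: any input above the ceiling is clamped to -12 dB.
Output gain then adds 3 dB: -12 + 3 = -9 dB.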